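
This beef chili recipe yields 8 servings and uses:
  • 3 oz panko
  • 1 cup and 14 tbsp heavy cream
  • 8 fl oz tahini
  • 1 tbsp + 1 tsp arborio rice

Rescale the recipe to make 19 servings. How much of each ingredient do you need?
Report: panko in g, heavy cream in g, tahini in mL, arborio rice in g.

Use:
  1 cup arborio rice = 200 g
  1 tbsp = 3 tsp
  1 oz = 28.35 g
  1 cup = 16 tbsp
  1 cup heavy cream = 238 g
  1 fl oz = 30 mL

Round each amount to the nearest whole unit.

Scaling factor: 19/8 = 2.375.
panko: 3 oz × 19/8 × 28.35 g/oz ≈ 202 g
heavy cream: (1 cup + 14 tbsp = 1.875 cup) × 19/8 × 238 g/cup ≈ 1060 g
tahini: 8 fl oz × 19/8 × 30 mL/fl oz = 570 mL
arborio rice: (1 tbsp + 1 tsp = 4/3 tbsp) × 19/8 ÷ 16 tbsp/cup × 200 g/cup ≈ 40 g

panko: 202 g; heavy cream: 1060 g; tahini: 570 mL; arborio rice: 40 g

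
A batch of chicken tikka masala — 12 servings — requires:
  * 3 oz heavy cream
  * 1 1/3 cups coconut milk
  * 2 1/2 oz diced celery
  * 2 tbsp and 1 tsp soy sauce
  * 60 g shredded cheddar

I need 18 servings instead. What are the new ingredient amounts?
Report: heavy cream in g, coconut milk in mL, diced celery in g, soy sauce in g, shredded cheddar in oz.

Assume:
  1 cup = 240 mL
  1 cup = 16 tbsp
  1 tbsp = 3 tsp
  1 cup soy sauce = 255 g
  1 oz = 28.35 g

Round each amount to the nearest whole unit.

heavy cream: 128 g; coconut milk: 480 mL; diced celery: 106 g; soy sauce: 56 g; shredded cheddar: 3 oz

Scaling factor: 18/12 = 3/2 = 1.5.
heavy cream: 3 oz × 3/2 × 28.35 g/oz ≈ 128 g
coconut milk: 4/3 cup × 3/2 × 240 mL/cup = 480 mL
diced celery: 2.5 oz × 3/2 × 28.35 g/oz ≈ 106 g
soy sauce: (2 tbsp + 1 tsp = 7/3 tbsp) × 3/2 ÷ 16 tbsp/cup × 255 g/cup ≈ 56 g
shredded cheddar: 60 g × 3/2 ÷ 28.35 g/oz ≈ 3 oz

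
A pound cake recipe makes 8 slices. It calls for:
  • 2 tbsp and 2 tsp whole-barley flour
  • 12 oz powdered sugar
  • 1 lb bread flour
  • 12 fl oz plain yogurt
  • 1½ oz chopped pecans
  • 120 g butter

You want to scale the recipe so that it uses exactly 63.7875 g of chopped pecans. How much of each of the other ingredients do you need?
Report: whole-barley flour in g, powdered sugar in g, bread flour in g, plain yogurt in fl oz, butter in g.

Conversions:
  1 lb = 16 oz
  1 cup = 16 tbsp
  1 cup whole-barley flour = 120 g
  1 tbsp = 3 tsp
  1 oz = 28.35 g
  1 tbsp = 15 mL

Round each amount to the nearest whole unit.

whole-barley flour: 30 g; powdered sugar: 510 g; bread flour: 680 g; plain yogurt: 18 fl oz; butter: 180 g

The original recipe has 42.525 g of chopped pecans, so the scaling factor is 63.7875 ÷ 42.525 = 3/2 = 1.5.
whole-barley flour: (2 tbsp + 2 tsp = 8/3 tbsp) × 3/2 ÷ 16 tbsp/cup × 120 g/cup = 30 g
powdered sugar: 12 oz × 3/2 × 28.35 g/oz ≈ 510 g
bread flour: 1 lb × 3/2 × 16 oz/lb × 28.35 g/oz ≈ 680 g
plain yogurt: 12 fl oz × 3/2 = 18 fl oz
butter: 120 g × 3/2 = 180 g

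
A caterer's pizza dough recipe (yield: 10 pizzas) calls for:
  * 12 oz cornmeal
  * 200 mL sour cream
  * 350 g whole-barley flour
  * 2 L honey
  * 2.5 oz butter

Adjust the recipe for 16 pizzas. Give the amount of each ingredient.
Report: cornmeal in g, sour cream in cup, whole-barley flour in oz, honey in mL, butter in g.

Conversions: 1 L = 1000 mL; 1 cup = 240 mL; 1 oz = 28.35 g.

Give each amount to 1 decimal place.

cornmeal: 544.3 g; sour cream: 1.3 cup; whole-barley flour: 19.8 oz; honey: 3200.0 mL; butter: 113.4 g

Scaling factor: 16/10 = 8/5 = 1.6.
cornmeal: 12 oz × 8/5 × 28.35 g/oz ≈ 544.3 g
sour cream: 200 mL × 8/5 ÷ 240 mL/cup ≈ 1.3 cup
whole-barley flour: 350 g × 8/5 ÷ 28.35 g/oz ≈ 19.8 oz
honey: 2 L × 8/5 × 1000 mL/L = 3200.0 mL
butter: 2.5 oz × 8/5 × 28.35 g/oz = 113.4 g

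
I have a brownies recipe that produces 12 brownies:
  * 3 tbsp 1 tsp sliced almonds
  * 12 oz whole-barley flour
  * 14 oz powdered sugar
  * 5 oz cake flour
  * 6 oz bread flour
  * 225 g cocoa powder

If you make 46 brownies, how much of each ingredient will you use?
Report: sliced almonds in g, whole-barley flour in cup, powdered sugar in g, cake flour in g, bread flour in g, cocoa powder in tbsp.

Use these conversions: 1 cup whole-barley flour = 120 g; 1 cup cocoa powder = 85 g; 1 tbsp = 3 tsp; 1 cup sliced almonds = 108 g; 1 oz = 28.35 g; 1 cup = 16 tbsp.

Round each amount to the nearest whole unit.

Scaling factor: 46/12 = 23/6.
sliced almonds: (3 tbsp + 1 tsp = 10/3 tbsp) × 23/6 ÷ 16 tbsp/cup × 108 g/cup ≈ 86 g
whole-barley flour: 12 oz × 23/6 × 28.35 g/oz ÷ 120 g/cup ≈ 11 cup
powdered sugar: 14 oz × 23/6 × 28.35 g/oz ≈ 1521 g
cake flour: 5 oz × 23/6 × 28.35 g/oz ≈ 543 g
bread flour: 6 oz × 23/6 × 28.35 g/oz ≈ 652 g
cocoa powder: 225 g × 23/6 ÷ 85 g/cup × 16 tbsp/cup ≈ 162 tbsp

sliced almonds: 86 g; whole-barley flour: 11 cup; powdered sugar: 1521 g; cake flour: 543 g; bread flour: 652 g; cocoa powder: 162 tbsp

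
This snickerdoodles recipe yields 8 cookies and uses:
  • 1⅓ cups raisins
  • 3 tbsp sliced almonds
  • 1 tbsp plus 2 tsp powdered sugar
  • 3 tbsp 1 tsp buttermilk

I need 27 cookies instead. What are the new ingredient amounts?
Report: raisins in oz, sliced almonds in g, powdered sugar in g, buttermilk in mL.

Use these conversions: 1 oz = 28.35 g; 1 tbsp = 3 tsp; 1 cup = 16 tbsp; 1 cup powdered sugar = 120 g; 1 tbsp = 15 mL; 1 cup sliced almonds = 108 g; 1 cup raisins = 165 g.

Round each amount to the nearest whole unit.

raisins: 26 oz; sliced almonds: 68 g; powdered sugar: 42 g; buttermilk: 169 mL

Scaling factor: 27/8 = 3.375.
raisins: 4/3 cup × 27/8 × 165 g/cup ÷ 28.35 g/oz ≈ 26 oz
sliced almonds: 3 tbsp × 27/8 ÷ 16 tbsp/cup × 108 g/cup ≈ 68 g
powdered sugar: (1 tbsp + 2 tsp = 5/3 tbsp) × 27/8 ÷ 16 tbsp/cup × 120 g/cup ≈ 42 g
buttermilk: (3 tbsp + 1 tsp = 10/3 tbsp) × 27/8 × 15 mL/tbsp ≈ 169 mL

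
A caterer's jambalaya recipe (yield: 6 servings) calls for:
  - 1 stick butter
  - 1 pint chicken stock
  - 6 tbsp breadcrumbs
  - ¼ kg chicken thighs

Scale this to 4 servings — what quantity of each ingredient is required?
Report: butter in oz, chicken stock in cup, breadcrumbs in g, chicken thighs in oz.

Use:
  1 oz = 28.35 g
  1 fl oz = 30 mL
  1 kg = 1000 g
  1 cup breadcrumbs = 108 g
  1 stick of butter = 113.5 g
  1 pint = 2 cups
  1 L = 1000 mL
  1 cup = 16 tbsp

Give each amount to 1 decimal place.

butter: 2.7 oz; chicken stock: 1.3 cup; breadcrumbs: 27.0 g; chicken thighs: 5.9 oz

Scaling factor: 4/6 = 2/3.
butter: 1 stick × 2/3 × 113.5 g/stick ÷ 28.35 g/oz ≈ 2.7 oz
chicken stock: 1 pint × 2/3 × 2 cup/pint ≈ 1.3 cup
breadcrumbs: 6 tbsp × 2/3 ÷ 16 tbsp/cup × 108 g/cup = 27.0 g
chicken thighs: 0.25 kg × 2/3 × 1000 g/kg ÷ 28.35 g/oz ≈ 5.9 oz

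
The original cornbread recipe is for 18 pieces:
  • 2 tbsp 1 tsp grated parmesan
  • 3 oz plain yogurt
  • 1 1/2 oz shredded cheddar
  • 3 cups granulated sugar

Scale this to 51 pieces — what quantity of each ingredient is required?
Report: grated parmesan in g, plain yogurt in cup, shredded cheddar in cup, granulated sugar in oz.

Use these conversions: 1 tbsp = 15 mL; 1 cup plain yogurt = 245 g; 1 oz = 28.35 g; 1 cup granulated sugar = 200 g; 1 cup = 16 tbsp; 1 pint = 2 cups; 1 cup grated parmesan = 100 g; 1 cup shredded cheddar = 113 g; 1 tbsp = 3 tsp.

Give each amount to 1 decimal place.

Scaling factor: 51/18 = 17/6.
grated parmesan: (2 tbsp + 1 tsp = 7/3 tbsp) × 17/6 ÷ 16 tbsp/cup × 100 g/cup ≈ 41.3 g
plain yogurt: 3 oz × 17/6 × 28.35 g/oz ÷ 245 g/cup ≈ 1.0 cup
shredded cheddar: 1.5 oz × 17/6 × 28.35 g/oz ÷ 113 g/cup ≈ 1.1 cup
granulated sugar: 3 cup × 17/6 × 200 g/cup ÷ 28.35 g/oz ≈ 60.0 oz

grated parmesan: 41.3 g; plain yogurt: 1.0 cup; shredded cheddar: 1.1 cup; granulated sugar: 60.0 oz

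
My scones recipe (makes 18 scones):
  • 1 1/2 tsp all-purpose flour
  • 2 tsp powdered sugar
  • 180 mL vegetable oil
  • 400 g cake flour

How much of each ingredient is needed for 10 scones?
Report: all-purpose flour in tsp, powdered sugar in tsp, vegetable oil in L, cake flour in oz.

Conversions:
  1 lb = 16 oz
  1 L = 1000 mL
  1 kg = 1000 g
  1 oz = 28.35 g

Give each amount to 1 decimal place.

Scaling factor: 10/18 = 5/9.
all-purpose flour: 1.5 tsp × 5/9 ≈ 0.8 tsp
powdered sugar: 2 tsp × 5/9 ≈ 1.1 tsp
vegetable oil: 180 mL × 5/9 ÷ 1000 mL/L = 0.1 L
cake flour: 400 g × 5/9 ÷ 28.35 g/oz ≈ 7.8 oz

all-purpose flour: 0.8 tsp; powdered sugar: 1.1 tsp; vegetable oil: 0.1 L; cake flour: 7.8 oz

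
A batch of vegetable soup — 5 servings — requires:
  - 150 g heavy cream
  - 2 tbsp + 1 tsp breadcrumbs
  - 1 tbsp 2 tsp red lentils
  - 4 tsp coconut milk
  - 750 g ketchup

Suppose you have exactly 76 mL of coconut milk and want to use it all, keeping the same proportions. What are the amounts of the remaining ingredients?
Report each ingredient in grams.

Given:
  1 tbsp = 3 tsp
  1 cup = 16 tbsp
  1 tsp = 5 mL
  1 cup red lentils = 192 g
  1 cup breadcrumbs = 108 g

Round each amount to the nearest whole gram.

The original recipe has 20 mL of coconut milk, so the scaling factor is 76 ÷ 20 = 19/5 = 3.8.
heavy cream: 150 g × 19/5 = 570 g
breadcrumbs: (2 tbsp + 1 tsp = 7/3 tbsp) × 19/5 ÷ 16 tbsp/cup × 108 g/cup ≈ 60 g
red lentils: (1 tbsp + 2 tsp = 5/3 tbsp) × 19/5 ÷ 16 tbsp/cup × 192 g/cup = 76 g
ketchup: 750 g × 19/5 = 2850 g

heavy cream: 570 g; breadcrumbs: 60 g; red lentils: 76 g; ketchup: 2850 g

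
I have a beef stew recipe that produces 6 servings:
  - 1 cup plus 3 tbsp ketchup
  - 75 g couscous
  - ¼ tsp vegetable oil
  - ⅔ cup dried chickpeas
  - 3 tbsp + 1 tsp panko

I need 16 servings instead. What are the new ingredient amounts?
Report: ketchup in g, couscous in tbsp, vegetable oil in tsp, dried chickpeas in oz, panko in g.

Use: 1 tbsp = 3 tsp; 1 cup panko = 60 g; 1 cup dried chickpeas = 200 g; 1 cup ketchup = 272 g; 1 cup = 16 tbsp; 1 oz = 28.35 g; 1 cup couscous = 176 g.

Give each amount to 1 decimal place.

Scaling factor: 16/6 = 8/3.
ketchup: (1 cup + 3 tbsp = 1.1875 cup) × 8/3 × 272 g/cup ≈ 861.3 g
couscous: 75 g × 8/3 ÷ 176 g/cup × 16 tbsp/cup ≈ 18.2 tbsp
vegetable oil: 0.25 tsp × 8/3 ≈ 0.7 tsp
dried chickpeas: 2/3 cup × 8/3 × 200 g/cup ÷ 28.35 g/oz ≈ 12.5 oz
panko: (3 tbsp + 1 tsp = 10/3 tbsp) × 8/3 ÷ 16 tbsp/cup × 60 g/cup ≈ 33.3 g

ketchup: 861.3 g; couscous: 18.2 tbsp; vegetable oil: 0.7 tsp; dried chickpeas: 12.5 oz; panko: 33.3 g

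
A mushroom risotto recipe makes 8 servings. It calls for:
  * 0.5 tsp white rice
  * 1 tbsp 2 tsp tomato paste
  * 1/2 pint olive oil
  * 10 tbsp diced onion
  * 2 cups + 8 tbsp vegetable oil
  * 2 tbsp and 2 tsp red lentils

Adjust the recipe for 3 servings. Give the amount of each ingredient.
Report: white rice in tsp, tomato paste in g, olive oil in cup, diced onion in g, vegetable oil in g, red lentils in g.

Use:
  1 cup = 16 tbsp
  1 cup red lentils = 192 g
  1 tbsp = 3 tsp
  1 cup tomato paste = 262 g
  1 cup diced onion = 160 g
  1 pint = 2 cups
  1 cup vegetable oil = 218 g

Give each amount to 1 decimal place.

white rice: 0.2 tsp; tomato paste: 10.2 g; olive oil: 0.4 cup; diced onion: 37.5 g; vegetable oil: 204.4 g; red lentils: 12.0 g

Scaling factor: 3/8 = 0.375.
white rice: 0.5 tsp × 3/8 ≈ 0.2 tsp
tomato paste: (1 tbsp + 2 tsp = 5/3 tbsp) × 3/8 ÷ 16 tbsp/cup × 262 g/cup ≈ 10.2 g
olive oil: 0.5 pint × 3/8 × 2 cup/pint ≈ 0.4 cup
diced onion: 10 tbsp × 3/8 ÷ 16 tbsp/cup × 160 g/cup = 37.5 g
vegetable oil: (2 cup + 8 tbsp = 2.5 cup) × 3/8 × 218 g/cup ≈ 204.4 g
red lentils: (2 tbsp + 2 tsp = 8/3 tbsp) × 3/8 ÷ 16 tbsp/cup × 192 g/cup = 12.0 g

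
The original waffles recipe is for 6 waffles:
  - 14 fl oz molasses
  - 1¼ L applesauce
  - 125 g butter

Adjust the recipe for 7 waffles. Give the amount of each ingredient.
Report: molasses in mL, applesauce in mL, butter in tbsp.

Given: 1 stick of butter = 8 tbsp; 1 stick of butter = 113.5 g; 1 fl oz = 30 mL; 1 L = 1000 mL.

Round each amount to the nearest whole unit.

Scaling factor: 7/6.
molasses: 14 fl oz × 7/6 × 30 mL/fl oz = 490 mL
applesauce: 1.25 L × 7/6 × 1000 mL/L ≈ 1458 mL
butter: 125 g × 7/6 ÷ 113.5 g/stick × 8 tbsp/stick ≈ 10 tbsp

molasses: 490 mL; applesauce: 1458 mL; butter: 10 tbsp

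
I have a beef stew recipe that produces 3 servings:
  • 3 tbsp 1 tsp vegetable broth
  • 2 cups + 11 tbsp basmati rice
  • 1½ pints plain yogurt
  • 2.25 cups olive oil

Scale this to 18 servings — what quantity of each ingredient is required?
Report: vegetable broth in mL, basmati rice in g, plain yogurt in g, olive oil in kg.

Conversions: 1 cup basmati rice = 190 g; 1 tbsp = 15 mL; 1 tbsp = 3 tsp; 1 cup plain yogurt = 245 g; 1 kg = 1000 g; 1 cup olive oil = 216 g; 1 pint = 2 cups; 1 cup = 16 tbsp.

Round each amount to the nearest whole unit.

vegetable broth: 300 mL; basmati rice: 3064 g; plain yogurt: 4410 g; olive oil: 3 kg

Scaling factor: 18/3 = 6.
vegetable broth: (3 tbsp + 1 tsp = 10/3 tbsp) × 6 × 15 mL/tbsp = 300 mL
basmati rice: (2 cup + 11 tbsp = 2.6875 cup) × 6 × 190 g/cup ≈ 3064 g
plain yogurt: 1.5 pint × 6 × 2 cup/pint × 245 g/cup = 4410 g
olive oil: 2.25 cup × 6 × 216 g/cup ÷ 1000 g/kg ≈ 3 kg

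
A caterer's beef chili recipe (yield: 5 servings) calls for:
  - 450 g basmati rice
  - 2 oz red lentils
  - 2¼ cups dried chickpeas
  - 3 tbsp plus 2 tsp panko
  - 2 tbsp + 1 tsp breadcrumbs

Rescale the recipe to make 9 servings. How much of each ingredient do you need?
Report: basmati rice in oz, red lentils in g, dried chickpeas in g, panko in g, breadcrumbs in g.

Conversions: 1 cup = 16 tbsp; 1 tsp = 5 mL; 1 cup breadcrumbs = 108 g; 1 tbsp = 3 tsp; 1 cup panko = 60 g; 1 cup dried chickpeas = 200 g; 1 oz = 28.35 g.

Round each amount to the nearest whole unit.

basmati rice: 29 oz; red lentils: 102 g; dried chickpeas: 810 g; panko: 25 g; breadcrumbs: 28 g

Scaling factor: 9/5 = 1.8.
basmati rice: 450 g × 9/5 ÷ 28.35 g/oz ≈ 29 oz
red lentils: 2 oz × 9/5 × 28.35 g/oz ≈ 102 g
dried chickpeas: 2.25 cup × 9/5 × 200 g/cup = 810 g
panko: (3 tbsp + 2 tsp = 11/3 tbsp) × 9/5 ÷ 16 tbsp/cup × 60 g/cup ≈ 25 g
breadcrumbs: (2 tbsp + 1 tsp = 7/3 tbsp) × 9/5 ÷ 16 tbsp/cup × 108 g/cup ≈ 28 g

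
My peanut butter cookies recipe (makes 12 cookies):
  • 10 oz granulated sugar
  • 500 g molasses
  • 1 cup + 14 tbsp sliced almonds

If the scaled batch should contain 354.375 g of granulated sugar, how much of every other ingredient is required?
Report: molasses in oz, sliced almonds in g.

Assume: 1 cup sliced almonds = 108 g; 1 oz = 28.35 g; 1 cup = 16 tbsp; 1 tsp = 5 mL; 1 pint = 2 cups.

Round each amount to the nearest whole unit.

molasses: 22 oz; sliced almonds: 253 g

The original recipe has 283.5 g of granulated sugar, so the scaling factor is 354.375 ÷ 283.5 = 5/4 = 1.25.
molasses: 500 g × 5/4 ÷ 28.35 g/oz ≈ 22 oz
sliced almonds: (1 cup + 14 tbsp = 1.875 cup) × 5/4 × 108 g/cup ≈ 253 g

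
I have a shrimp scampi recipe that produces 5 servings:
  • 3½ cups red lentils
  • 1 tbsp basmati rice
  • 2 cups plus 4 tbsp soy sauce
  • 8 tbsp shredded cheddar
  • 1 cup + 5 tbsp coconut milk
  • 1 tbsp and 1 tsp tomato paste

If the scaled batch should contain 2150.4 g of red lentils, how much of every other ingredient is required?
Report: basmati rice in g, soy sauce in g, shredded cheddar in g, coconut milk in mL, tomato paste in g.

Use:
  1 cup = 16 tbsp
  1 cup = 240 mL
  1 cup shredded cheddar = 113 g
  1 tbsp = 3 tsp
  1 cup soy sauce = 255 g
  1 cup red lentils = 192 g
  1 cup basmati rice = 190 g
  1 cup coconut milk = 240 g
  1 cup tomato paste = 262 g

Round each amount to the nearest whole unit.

basmati rice: 38 g; soy sauce: 1836 g; shredded cheddar: 181 g; coconut milk: 1008 mL; tomato paste: 70 g

The original recipe has 672 g of red lentils, so the scaling factor is 2150.4 ÷ 672 = 16/5 = 3.2.
basmati rice: 1 tbsp × 16/5 ÷ 16 tbsp/cup × 190 g/cup = 38 g
soy sauce: (2 cup + 4 tbsp = 2.25 cup) × 16/5 × 255 g/cup = 1836 g
shredded cheddar: 8 tbsp × 16/5 ÷ 16 tbsp/cup × 113 g/cup ≈ 181 g
coconut milk: (1 cup + 5 tbsp = 1.3125 cup) × 16/5 × 240 mL/cup = 1008 mL
tomato paste: (1 tbsp + 1 tsp = 4/3 tbsp) × 16/5 ÷ 16 tbsp/cup × 262 g/cup ≈ 70 g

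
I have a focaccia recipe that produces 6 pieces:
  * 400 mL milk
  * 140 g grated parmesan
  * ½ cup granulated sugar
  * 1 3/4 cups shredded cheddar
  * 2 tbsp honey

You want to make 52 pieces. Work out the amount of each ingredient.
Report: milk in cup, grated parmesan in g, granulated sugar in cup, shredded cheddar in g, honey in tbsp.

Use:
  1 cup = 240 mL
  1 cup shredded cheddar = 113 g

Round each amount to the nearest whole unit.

Scaling factor: 52/6 = 26/3.
milk: 400 mL × 26/3 ÷ 240 mL/cup ≈ 14 cup
grated parmesan: 140 g × 26/3 ≈ 1213 g
granulated sugar: 0.5 cup × 26/3 ≈ 4 cup
shredded cheddar: 1.75 cup × 26/3 × 113 g/cup ≈ 1714 g
honey: 2 tbsp × 26/3 ≈ 17 tbsp

milk: 14 cup; grated parmesan: 1213 g; granulated sugar: 4 cup; shredded cheddar: 1714 g; honey: 17 tbsp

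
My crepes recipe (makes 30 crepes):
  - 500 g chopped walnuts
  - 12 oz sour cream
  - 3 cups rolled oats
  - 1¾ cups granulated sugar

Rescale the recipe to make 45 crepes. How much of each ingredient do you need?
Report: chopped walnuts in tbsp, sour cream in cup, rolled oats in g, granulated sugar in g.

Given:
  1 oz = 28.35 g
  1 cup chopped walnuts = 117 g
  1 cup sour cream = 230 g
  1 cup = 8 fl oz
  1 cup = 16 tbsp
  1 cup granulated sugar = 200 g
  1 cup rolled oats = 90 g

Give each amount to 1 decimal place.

Scaling factor: 45/30 = 3/2 = 1.5.
chopped walnuts: 500 g × 3/2 ÷ 117 g/cup × 16 tbsp/cup ≈ 102.6 tbsp
sour cream: 12 oz × 3/2 × 28.35 g/oz ÷ 230 g/cup ≈ 2.2 cup
rolled oats: 3 cup × 3/2 × 90 g/cup = 405.0 g
granulated sugar: 1.75 cup × 3/2 × 200 g/cup = 525.0 g

chopped walnuts: 102.6 tbsp; sour cream: 2.2 cup; rolled oats: 405.0 g; granulated sugar: 525.0 g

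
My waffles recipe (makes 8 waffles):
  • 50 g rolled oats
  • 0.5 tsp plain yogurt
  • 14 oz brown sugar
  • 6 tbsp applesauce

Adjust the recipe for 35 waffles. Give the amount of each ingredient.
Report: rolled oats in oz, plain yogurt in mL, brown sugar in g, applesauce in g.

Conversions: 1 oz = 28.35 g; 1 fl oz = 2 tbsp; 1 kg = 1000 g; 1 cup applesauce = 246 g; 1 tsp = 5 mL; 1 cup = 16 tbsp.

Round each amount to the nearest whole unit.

Scaling factor: 35/8 = 4.375.
rolled oats: 50 g × 35/8 ÷ 28.35 g/oz ≈ 8 oz
plain yogurt: 0.5 tsp × 35/8 × 5 mL/tsp ≈ 11 mL
brown sugar: 14 oz × 35/8 × 28.35 g/oz ≈ 1736 g
applesauce: 6 tbsp × 35/8 ÷ 16 tbsp/cup × 246 g/cup ≈ 404 g

rolled oats: 8 oz; plain yogurt: 11 mL; brown sugar: 1736 g; applesauce: 404 g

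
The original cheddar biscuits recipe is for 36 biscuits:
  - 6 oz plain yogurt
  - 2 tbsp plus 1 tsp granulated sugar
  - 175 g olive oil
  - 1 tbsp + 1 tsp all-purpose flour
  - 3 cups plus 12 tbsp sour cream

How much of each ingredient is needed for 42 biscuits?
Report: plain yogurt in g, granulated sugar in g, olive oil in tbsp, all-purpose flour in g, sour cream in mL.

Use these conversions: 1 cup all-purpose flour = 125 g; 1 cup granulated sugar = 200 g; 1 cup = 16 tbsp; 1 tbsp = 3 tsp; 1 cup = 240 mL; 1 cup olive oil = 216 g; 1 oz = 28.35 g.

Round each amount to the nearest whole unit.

Scaling factor: 42/36 = 7/6.
plain yogurt: 6 oz × 7/6 × 28.35 g/oz ≈ 198 g
granulated sugar: (2 tbsp + 1 tsp = 7/3 tbsp) × 7/6 ÷ 16 tbsp/cup × 200 g/cup ≈ 34 g
olive oil: 175 g × 7/6 ÷ 216 g/cup × 16 tbsp/cup ≈ 15 tbsp
all-purpose flour: (1 tbsp + 1 tsp = 4/3 tbsp) × 7/6 ÷ 16 tbsp/cup × 125 g/cup ≈ 12 g
sour cream: (3 cup + 12 tbsp = 3.75 cup) × 7/6 × 240 mL/cup = 1050 mL

plain yogurt: 198 g; granulated sugar: 34 g; olive oil: 15 tbsp; all-purpose flour: 12 g; sour cream: 1050 mL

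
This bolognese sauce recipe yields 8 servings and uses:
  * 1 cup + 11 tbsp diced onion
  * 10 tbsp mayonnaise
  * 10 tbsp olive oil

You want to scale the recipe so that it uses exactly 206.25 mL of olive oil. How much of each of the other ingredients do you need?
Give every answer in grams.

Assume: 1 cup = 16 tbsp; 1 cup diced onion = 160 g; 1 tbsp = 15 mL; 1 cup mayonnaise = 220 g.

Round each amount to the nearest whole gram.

diced onion: 371 g; mayonnaise: 189 g

The original recipe has 150 mL of olive oil, so the scaling factor is 206.25 ÷ 150 = 11/8 = 1.375.
diced onion: (1 cup + 11 tbsp = 1.6875 cup) × 11/8 × 160 g/cup ≈ 371 g
mayonnaise: 10 tbsp × 11/8 ÷ 16 tbsp/cup × 220 g/cup ≈ 189 g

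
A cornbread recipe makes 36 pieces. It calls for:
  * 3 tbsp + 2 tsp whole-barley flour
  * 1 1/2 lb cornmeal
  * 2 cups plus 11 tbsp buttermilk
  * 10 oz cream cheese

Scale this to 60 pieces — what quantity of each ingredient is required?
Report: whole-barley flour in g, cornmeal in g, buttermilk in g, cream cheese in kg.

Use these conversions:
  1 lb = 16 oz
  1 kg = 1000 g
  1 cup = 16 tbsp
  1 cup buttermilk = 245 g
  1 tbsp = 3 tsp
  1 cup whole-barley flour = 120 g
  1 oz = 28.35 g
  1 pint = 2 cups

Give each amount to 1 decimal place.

Scaling factor: 60/36 = 5/3.
whole-barley flour: (3 tbsp + 2 tsp = 11/3 tbsp) × 5/3 ÷ 16 tbsp/cup × 120 g/cup ≈ 45.8 g
cornmeal: 1.5 lb × 5/3 × 16 oz/lb × 28.35 g/oz = 1134.0 g
buttermilk: (2 cup + 11 tbsp = 2.6875 cup) × 5/3 × 245 g/cup ≈ 1097.4 g
cream cheese: 10 oz × 5/3 × 28.35 g/oz ÷ 1000 g/kg ≈ 0.5 kg

whole-barley flour: 45.8 g; cornmeal: 1134.0 g; buttermilk: 1097.4 g; cream cheese: 0.5 kg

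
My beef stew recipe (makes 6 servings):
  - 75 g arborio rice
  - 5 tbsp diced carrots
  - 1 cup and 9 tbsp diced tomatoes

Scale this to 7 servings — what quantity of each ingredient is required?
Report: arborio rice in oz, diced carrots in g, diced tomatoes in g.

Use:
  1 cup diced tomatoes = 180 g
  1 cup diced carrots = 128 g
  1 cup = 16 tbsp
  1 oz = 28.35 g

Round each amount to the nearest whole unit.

arborio rice: 3 oz; diced carrots: 47 g; diced tomatoes: 328 g

Scaling factor: 7/6.
arborio rice: 75 g × 7/6 ÷ 28.35 g/oz ≈ 3 oz
diced carrots: 5 tbsp × 7/6 ÷ 16 tbsp/cup × 128 g/cup ≈ 47 g
diced tomatoes: (1 cup + 9 tbsp = 1.5625 cup) × 7/6 × 180 g/cup ≈ 328 g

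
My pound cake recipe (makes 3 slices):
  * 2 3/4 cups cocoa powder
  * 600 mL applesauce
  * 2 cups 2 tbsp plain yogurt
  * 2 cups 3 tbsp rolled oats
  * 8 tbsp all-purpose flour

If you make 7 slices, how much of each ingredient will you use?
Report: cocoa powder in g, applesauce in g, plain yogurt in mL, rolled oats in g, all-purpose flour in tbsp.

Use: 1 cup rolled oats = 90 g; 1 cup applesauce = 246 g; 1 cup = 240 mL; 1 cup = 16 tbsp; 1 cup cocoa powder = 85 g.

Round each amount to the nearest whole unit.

Scaling factor: 7/3.
cocoa powder: 2.75 cup × 7/3 × 85 g/cup ≈ 545 g
applesauce: 600 mL × 7/3 ÷ 240 mL/cup × 246 g/cup = 1435 g
plain yogurt: (2 cup + 2 tbsp = 2.125 cup) × 7/3 × 240 mL/cup = 1190 mL
rolled oats: (2 cup + 3 tbsp = 2.1875 cup) × 7/3 × 90 g/cup ≈ 459 g
all-purpose flour: 8 tbsp × 7/3 ≈ 19 tbsp

cocoa powder: 545 g; applesauce: 1435 g; plain yogurt: 1190 mL; rolled oats: 459 g; all-purpose flour: 19 tbsp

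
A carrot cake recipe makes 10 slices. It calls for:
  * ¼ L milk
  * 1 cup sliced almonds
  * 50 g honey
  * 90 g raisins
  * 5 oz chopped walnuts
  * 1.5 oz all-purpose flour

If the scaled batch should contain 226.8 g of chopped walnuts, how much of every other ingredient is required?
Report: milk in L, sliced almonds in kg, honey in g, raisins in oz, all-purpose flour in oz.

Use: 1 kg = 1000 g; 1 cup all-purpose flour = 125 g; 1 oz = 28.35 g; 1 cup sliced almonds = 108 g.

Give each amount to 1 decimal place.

milk: 0.4 L; sliced almonds: 0.2 kg; honey: 80.0 g; raisins: 5.1 oz; all-purpose flour: 2.4 oz

The original recipe has 141.75 g of chopped walnuts, so the scaling factor is 226.8 ÷ 141.75 = 8/5 = 1.6.
milk: 0.25 L × 8/5 = 0.4 L
sliced almonds: 1 cup × 8/5 × 108 g/cup ÷ 1000 g/kg ≈ 0.2 kg
honey: 50 g × 8/5 = 80.0 g
raisins: 90 g × 8/5 ÷ 28.35 g/oz ≈ 5.1 oz
all-purpose flour: 1.5 oz × 8/5 = 2.4 oz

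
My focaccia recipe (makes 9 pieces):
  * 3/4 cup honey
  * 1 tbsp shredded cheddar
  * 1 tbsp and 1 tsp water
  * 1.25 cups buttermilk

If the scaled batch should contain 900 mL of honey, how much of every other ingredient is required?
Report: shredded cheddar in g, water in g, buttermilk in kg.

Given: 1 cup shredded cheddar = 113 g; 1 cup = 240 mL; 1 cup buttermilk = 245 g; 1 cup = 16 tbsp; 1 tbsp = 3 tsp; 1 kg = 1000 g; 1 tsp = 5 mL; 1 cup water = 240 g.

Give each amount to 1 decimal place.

The original recipe has 180 mL of honey, so the scaling factor is 900 ÷ 180 = 5.
shredded cheddar: 1 tbsp × 5 ÷ 16 tbsp/cup × 113 g/cup ≈ 35.3 g
water: (1 tbsp + 1 tsp = 4/3 tbsp) × 5 ÷ 16 tbsp/cup × 240 g/cup = 100.0 g
buttermilk: 1.25 cup × 5 × 245 g/cup ÷ 1000 g/kg ≈ 1.5 kg

shredded cheddar: 35.3 g; water: 100.0 g; buttermilk: 1.5 kg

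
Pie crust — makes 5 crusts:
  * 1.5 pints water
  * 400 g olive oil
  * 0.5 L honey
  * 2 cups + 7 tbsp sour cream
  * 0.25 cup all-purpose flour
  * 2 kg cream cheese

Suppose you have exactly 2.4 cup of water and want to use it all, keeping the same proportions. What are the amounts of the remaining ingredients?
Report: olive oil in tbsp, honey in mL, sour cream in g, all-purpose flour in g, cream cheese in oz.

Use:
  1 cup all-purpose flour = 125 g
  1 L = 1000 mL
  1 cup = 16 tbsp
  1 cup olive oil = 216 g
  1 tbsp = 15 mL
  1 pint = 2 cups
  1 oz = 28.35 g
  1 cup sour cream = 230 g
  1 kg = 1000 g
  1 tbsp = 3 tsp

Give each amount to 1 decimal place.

olive oil: 23.7 tbsp; honey: 400.0 mL; sour cream: 448.5 g; all-purpose flour: 25.0 g; cream cheese: 56.4 oz

The original recipe has 3 cup of water, so the scaling factor is 2.4 ÷ 3 = 4/5 = 0.8.
olive oil: 400 g × 4/5 ÷ 216 g/cup × 16 tbsp/cup ≈ 23.7 tbsp
honey: 0.5 L × 4/5 × 1000 mL/L = 400.0 mL
sour cream: (2 cup + 7 tbsp = 2.4375 cup) × 4/5 × 230 g/cup = 448.5 g
all-purpose flour: 0.25 cup × 4/5 × 125 g/cup = 25.0 g
cream cheese: 2 kg × 4/5 × 1000 g/kg ÷ 28.35 g/oz ≈ 56.4 oz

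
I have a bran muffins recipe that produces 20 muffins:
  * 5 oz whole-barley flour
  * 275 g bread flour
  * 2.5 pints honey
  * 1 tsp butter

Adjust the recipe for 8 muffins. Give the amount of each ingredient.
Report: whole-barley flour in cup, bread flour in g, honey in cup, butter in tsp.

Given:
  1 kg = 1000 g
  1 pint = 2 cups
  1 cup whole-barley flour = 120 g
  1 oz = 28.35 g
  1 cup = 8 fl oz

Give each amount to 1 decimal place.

whole-barley flour: 0.5 cup; bread flour: 110.0 g; honey: 2.0 cup; butter: 0.4 tsp

Scaling factor: 8/20 = 2/5 = 0.4.
whole-barley flour: 5 oz × 2/5 × 28.35 g/oz ÷ 120 g/cup ≈ 0.5 cup
bread flour: 275 g × 2/5 = 110.0 g
honey: 2.5 pint × 2/5 × 2 cup/pint = 2.0 cup
butter: 1 tsp × 2/5 = 0.4 tsp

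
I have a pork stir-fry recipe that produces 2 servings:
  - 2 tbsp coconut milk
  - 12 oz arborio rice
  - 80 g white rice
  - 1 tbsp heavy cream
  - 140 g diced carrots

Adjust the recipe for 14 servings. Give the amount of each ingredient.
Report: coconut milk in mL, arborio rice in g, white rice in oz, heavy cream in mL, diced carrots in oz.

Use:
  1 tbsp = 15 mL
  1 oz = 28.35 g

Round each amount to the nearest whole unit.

coconut milk: 210 mL; arborio rice: 2381 g; white rice: 20 oz; heavy cream: 105 mL; diced carrots: 35 oz

Scaling factor: 14/2 = 7.
coconut milk: 2 tbsp × 7 × 15 mL/tbsp = 210 mL
arborio rice: 12 oz × 7 × 28.35 g/oz ≈ 2381 g
white rice: 80 g × 7 ÷ 28.35 g/oz ≈ 20 oz
heavy cream: 1 tbsp × 7 × 15 mL/tbsp = 105 mL
diced carrots: 140 g × 7 ÷ 28.35 g/oz ≈ 35 oz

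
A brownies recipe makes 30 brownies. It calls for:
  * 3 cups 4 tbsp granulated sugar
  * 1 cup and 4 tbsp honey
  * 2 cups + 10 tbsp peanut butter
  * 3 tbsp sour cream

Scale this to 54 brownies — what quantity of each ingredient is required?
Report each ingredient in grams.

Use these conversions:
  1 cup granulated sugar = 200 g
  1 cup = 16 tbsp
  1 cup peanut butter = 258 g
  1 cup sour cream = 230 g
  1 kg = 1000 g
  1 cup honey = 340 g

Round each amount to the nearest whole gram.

Scaling factor: 54/30 = 9/5 = 1.8.
granulated sugar: (3 cup + 4 tbsp = 3.25 cup) × 9/5 × 200 g/cup = 1170 g
honey: (1 cup + 4 tbsp = 1.25 cup) × 9/5 × 340 g/cup = 765 g
peanut butter: (2 cup + 10 tbsp = 2.625 cup) × 9/5 × 258 g/cup ≈ 1219 g
sour cream: 3 tbsp × 9/5 ÷ 16 tbsp/cup × 230 g/cup ≈ 78 g

granulated sugar: 1170 g; honey: 765 g; peanut butter: 1219 g; sour cream: 78 g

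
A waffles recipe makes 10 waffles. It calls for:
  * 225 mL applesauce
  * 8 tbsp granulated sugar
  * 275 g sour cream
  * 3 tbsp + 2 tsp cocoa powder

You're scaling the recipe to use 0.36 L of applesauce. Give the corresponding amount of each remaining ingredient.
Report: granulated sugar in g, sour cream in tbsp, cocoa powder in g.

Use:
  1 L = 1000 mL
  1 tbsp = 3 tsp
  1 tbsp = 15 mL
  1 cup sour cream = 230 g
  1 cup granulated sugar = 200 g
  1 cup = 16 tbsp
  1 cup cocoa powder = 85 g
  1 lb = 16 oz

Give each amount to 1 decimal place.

The original recipe has 0.225 L of applesauce, so the scaling factor is 0.36 ÷ 0.225 = 8/5 = 1.6.
granulated sugar: 8 tbsp × 8/5 ÷ 16 tbsp/cup × 200 g/cup = 160.0 g
sour cream: 275 g × 8/5 ÷ 230 g/cup × 16 tbsp/cup ≈ 30.6 tbsp
cocoa powder: (3 tbsp + 2 tsp = 11/3 tbsp) × 8/5 ÷ 16 tbsp/cup × 85 g/cup ≈ 31.2 g

granulated sugar: 160.0 g; sour cream: 30.6 tbsp; cocoa powder: 31.2 g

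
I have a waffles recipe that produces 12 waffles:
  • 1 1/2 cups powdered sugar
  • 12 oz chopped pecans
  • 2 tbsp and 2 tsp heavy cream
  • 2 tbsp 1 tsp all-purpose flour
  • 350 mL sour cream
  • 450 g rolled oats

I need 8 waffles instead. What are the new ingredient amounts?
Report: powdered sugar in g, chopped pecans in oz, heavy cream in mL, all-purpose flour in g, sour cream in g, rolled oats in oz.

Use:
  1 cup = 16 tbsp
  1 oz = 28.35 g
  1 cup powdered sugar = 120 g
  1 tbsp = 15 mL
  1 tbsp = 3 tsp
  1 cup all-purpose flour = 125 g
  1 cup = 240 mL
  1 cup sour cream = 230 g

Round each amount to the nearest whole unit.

powdered sugar: 120 g; chopped pecans: 8 oz; heavy cream: 27 mL; all-purpose flour: 12 g; sour cream: 224 g; rolled oats: 11 oz

Scaling factor: 8/12 = 2/3.
powdered sugar: 1.5 cup × 2/3 × 120 g/cup = 120 g
chopped pecans: 12 oz × 2/3 = 8 oz
heavy cream: (2 tbsp + 2 tsp = 8/3 tbsp) × 2/3 × 15 mL/tbsp ≈ 27 mL
all-purpose flour: (2 tbsp + 1 tsp = 7/3 tbsp) × 2/3 ÷ 16 tbsp/cup × 125 g/cup ≈ 12 g
sour cream: 350 mL × 2/3 ÷ 240 mL/cup × 230 g/cup ≈ 224 g
rolled oats: 450 g × 2/3 ÷ 28.35 g/oz ≈ 11 oz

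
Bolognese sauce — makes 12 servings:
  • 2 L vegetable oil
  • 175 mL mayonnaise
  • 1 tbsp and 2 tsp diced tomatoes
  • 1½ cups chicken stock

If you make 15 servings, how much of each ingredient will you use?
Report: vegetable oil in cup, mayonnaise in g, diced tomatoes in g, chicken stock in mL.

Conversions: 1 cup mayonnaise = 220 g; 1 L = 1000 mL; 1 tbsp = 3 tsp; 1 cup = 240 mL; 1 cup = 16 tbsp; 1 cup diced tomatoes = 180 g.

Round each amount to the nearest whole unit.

vegetable oil: 10 cup; mayonnaise: 201 g; diced tomatoes: 23 g; chicken stock: 450 mL

Scaling factor: 15/12 = 5/4 = 1.25.
vegetable oil: 2 L × 5/4 × 1000 mL/L ÷ 240 mL/cup ≈ 10 cup
mayonnaise: 175 mL × 5/4 ÷ 240 mL/cup × 220 g/cup ≈ 201 g
diced tomatoes: (1 tbsp + 2 tsp = 5/3 tbsp) × 5/4 ÷ 16 tbsp/cup × 180 g/cup ≈ 23 g
chicken stock: 1.5 cup × 5/4 × 240 mL/cup = 450 mL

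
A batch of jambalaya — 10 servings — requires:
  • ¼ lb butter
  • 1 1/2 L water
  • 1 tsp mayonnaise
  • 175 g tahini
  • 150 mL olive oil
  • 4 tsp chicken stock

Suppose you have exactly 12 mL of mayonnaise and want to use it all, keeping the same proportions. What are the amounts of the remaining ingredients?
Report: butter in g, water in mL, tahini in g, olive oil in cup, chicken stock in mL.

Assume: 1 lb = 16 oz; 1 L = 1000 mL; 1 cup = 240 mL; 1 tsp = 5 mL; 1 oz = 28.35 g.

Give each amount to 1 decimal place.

The original recipe has 5 mL of mayonnaise, so the scaling factor is 12 ÷ 5 = 12/5 = 2.4.
butter: 0.25 lb × 12/5 × 16 oz/lb × 28.35 g/oz ≈ 272.2 g
water: 1.5 L × 12/5 × 1000 mL/L = 3600.0 mL
tahini: 175 g × 12/5 = 420.0 g
olive oil: 150 mL × 12/5 ÷ 240 mL/cup = 1.5 cup
chicken stock: 4 tsp × 12/5 × 5 mL/tsp = 48.0 mL

butter: 272.2 g; water: 3600.0 mL; tahini: 420.0 g; olive oil: 1.5 cup; chicken stock: 48.0 mL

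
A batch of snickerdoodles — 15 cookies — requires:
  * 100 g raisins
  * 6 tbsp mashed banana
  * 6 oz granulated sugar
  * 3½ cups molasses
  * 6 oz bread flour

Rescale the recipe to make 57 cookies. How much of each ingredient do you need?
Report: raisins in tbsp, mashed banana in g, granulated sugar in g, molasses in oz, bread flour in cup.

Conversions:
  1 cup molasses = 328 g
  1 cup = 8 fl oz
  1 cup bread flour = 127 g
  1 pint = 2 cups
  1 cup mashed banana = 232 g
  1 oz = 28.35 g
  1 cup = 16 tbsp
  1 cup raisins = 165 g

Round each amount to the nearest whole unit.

Scaling factor: 57/15 = 19/5 = 3.8.
raisins: 100 g × 19/5 ÷ 165 g/cup × 16 tbsp/cup ≈ 37 tbsp
mashed banana: 6 tbsp × 19/5 ÷ 16 tbsp/cup × 232 g/cup ≈ 331 g
granulated sugar: 6 oz × 19/5 × 28.35 g/oz ≈ 646 g
molasses: 3.5 cup × 19/5 × 328 g/cup ÷ 28.35 g/oz ≈ 154 oz
bread flour: 6 oz × 19/5 × 28.35 g/oz ÷ 127 g/cup ≈ 5 cup

raisins: 37 tbsp; mashed banana: 331 g; granulated sugar: 646 g; molasses: 154 oz; bread flour: 5 cup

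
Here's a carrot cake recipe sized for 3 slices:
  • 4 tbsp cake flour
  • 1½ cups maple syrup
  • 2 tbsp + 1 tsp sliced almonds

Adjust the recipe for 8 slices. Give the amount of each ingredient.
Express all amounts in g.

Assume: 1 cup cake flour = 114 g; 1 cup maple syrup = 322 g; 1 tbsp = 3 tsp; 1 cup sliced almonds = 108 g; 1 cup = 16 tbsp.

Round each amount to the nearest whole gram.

cake flour: 76 g; maple syrup: 1288 g; sliced almonds: 42 g

Scaling factor: 8/3.
cake flour: 4 tbsp × 8/3 ÷ 16 tbsp/cup × 114 g/cup = 76 g
maple syrup: 1.5 cup × 8/3 × 322 g/cup = 1288 g
sliced almonds: (2 tbsp + 1 tsp = 7/3 tbsp) × 8/3 ÷ 16 tbsp/cup × 108 g/cup = 42 g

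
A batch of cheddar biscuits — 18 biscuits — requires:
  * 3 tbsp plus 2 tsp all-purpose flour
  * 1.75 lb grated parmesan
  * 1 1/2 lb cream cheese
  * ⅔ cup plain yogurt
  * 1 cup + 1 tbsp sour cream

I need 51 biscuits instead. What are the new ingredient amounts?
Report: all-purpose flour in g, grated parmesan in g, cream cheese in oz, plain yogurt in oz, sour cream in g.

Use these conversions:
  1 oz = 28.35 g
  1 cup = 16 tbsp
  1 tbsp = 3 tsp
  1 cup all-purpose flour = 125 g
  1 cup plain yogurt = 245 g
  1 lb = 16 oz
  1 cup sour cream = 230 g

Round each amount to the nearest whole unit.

all-purpose flour: 81 g; grated parmesan: 2249 g; cream cheese: 68 oz; plain yogurt: 16 oz; sour cream: 692 g

Scaling factor: 51/18 = 17/6.
all-purpose flour: (3 tbsp + 2 tsp = 11/3 tbsp) × 17/6 ÷ 16 tbsp/cup × 125 g/cup ≈ 81 g
grated parmesan: 1.75 lb × 17/6 × 16 oz/lb × 28.35 g/oz ≈ 2249 g
cream cheese: 1.5 lb × 17/6 × 16 oz/lb = 68 oz
plain yogurt: 2/3 cup × 17/6 × 245 g/cup ÷ 28.35 g/oz ≈ 16 oz
sour cream: (1 cup + 1 tbsp = 1.0625 cup) × 17/6 × 230 g/cup ≈ 692 g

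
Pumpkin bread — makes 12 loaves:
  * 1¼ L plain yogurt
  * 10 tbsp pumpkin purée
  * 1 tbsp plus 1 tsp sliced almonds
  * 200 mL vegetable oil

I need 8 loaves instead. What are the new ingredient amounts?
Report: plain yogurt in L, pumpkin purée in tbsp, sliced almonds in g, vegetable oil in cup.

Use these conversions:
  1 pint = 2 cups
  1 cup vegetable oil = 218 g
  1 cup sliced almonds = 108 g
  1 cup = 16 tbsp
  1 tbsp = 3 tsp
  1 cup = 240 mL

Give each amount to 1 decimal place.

plain yogurt: 0.8 L; pumpkin purée: 6.7 tbsp; sliced almonds: 6.0 g; vegetable oil: 0.6 cup

Scaling factor: 8/12 = 2/3.
plain yogurt: 1.25 L × 2/3 ≈ 0.8 L
pumpkin purée: 10 tbsp × 2/3 ≈ 6.7 tbsp
sliced almonds: (1 tbsp + 1 tsp = 4/3 tbsp) × 2/3 ÷ 16 tbsp/cup × 108 g/cup = 6.0 g
vegetable oil: 200 mL × 2/3 ÷ 240 mL/cup ≈ 0.6 cup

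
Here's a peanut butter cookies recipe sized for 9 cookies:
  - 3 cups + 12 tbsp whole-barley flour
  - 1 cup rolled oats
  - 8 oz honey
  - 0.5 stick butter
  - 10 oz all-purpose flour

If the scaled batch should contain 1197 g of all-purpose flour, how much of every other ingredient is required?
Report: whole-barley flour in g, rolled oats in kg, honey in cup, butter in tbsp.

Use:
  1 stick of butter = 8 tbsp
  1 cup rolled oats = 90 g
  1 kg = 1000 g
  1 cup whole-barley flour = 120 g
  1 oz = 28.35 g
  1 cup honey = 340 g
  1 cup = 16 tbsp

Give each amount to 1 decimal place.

whole-barley flour: 1900.0 g; rolled oats: 0.4 kg; honey: 2.8 cup; butter: 16.9 tbsp

The original recipe has 283.5 g of all-purpose flour, so the scaling factor is 1197 ÷ 283.5 = 38/9.
whole-barley flour: (3 cup + 12 tbsp = 3.75 cup) × 38/9 × 120 g/cup = 1900.0 g
rolled oats: 1 cup × 38/9 × 90 g/cup ÷ 1000 g/kg ≈ 0.4 kg
honey: 8 oz × 38/9 × 28.35 g/oz ÷ 340 g/cup ≈ 2.8 cup
butter: 0.5 stick × 38/9 × 8 tbsp/stick ≈ 16.9 tbsp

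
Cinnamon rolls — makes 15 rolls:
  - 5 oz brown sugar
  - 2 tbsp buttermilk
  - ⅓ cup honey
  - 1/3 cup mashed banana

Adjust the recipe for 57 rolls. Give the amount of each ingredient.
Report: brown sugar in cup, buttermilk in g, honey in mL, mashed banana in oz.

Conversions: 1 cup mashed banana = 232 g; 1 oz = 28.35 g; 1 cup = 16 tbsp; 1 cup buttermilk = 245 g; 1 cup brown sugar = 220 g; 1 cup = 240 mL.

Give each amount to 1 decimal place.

brown sugar: 2.4 cup; buttermilk: 116.4 g; honey: 304.0 mL; mashed banana: 10.4 oz

Scaling factor: 57/15 = 19/5 = 3.8.
brown sugar: 5 oz × 19/5 × 28.35 g/oz ÷ 220 g/cup ≈ 2.4 cup
buttermilk: 2 tbsp × 19/5 ÷ 16 tbsp/cup × 245 g/cup ≈ 116.4 g
honey: 1/3 cup × 19/5 × 240 mL/cup = 304.0 mL
mashed banana: 1/3 cup × 19/5 × 232 g/cup ÷ 28.35 g/oz ≈ 10.4 oz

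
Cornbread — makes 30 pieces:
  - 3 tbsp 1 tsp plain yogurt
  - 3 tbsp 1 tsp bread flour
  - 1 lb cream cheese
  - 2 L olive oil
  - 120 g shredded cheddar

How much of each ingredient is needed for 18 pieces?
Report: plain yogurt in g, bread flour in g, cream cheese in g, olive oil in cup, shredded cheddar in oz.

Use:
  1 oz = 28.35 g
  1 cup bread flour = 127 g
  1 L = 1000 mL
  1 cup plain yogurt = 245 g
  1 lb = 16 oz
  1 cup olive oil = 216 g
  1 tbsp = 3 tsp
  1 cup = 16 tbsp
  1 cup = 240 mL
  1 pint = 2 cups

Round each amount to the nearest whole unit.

Scaling factor: 18/30 = 3/5 = 0.6.
plain yogurt: (3 tbsp + 1 tsp = 10/3 tbsp) × 3/5 ÷ 16 tbsp/cup × 245 g/cup ≈ 31 g
bread flour: (3 tbsp + 1 tsp = 10/3 tbsp) × 3/5 ÷ 16 tbsp/cup × 127 g/cup ≈ 16 g
cream cheese: 1 lb × 3/5 × 16 oz/lb × 28.35 g/oz ≈ 272 g
olive oil: 2 L × 3/5 × 1000 mL/L ÷ 240 mL/cup = 5 cup
shredded cheddar: 120 g × 3/5 ÷ 28.35 g/oz ≈ 3 oz

plain yogurt: 31 g; bread flour: 16 g; cream cheese: 272 g; olive oil: 5 cup; shredded cheddar: 3 oz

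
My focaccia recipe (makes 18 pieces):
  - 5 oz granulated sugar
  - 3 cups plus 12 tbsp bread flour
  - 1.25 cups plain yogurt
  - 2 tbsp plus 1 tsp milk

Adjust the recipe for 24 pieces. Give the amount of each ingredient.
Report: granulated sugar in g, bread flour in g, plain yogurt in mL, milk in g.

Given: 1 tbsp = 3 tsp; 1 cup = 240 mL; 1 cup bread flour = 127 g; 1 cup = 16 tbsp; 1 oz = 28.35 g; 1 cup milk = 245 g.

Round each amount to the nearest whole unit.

Scaling factor: 24/18 = 4/3.
granulated sugar: 5 oz × 4/3 × 28.35 g/oz = 189 g
bread flour: (3 cup + 12 tbsp = 3.75 cup) × 4/3 × 127 g/cup = 635 g
plain yogurt: 1.25 cup × 4/3 × 240 mL/cup = 400 mL
milk: (2 tbsp + 1 tsp = 7/3 tbsp) × 4/3 ÷ 16 tbsp/cup × 245 g/cup ≈ 48 g

granulated sugar: 189 g; bread flour: 635 g; plain yogurt: 400 mL; milk: 48 g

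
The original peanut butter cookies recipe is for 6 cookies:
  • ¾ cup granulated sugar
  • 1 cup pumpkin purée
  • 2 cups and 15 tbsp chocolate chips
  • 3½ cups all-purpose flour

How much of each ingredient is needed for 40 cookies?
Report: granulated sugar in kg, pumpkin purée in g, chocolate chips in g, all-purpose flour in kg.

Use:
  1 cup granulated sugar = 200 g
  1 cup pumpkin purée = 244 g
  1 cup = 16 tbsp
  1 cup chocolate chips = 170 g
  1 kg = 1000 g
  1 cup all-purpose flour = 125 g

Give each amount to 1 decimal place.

Scaling factor: 40/6 = 20/3.
granulated sugar: 0.75 cup × 20/3 × 200 g/cup ÷ 1000 g/kg = 1.0 kg
pumpkin purée: 1 cup × 20/3 × 244 g/cup ≈ 1626.7 g
chocolate chips: (2 cup + 15 tbsp = 2.9375 cup) × 20/3 × 170 g/cup ≈ 3329.2 g
all-purpose flour: 3.5 cup × 20/3 × 125 g/cup ÷ 1000 g/kg ≈ 2.9 kg

granulated sugar: 1.0 kg; pumpkin purée: 1626.7 g; chocolate chips: 3329.2 g; all-purpose flour: 2.9 kg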